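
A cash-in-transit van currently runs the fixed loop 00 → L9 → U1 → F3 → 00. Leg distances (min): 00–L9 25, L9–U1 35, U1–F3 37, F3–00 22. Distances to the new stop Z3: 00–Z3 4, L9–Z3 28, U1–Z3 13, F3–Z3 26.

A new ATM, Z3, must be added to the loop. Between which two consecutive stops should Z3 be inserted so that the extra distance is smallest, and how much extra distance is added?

Insertion cost between consecutive stops i–j is d(i,Z3) + d(Z3,j) − d(i,j):
  between 00 and L9: 4 + 28 − 25 = 7
  between L9 and U1: 28 + 13 − 35 = 6
  between U1 and F3: 13 + 26 − 37 = 2
  between F3 and 00: 26 + 4 − 22 = 8
Cheapest insertion is between U1 and F3, adding 2.
New total = 119 + 2 = 121.

+2 min — insert Z3 between U1 and F3.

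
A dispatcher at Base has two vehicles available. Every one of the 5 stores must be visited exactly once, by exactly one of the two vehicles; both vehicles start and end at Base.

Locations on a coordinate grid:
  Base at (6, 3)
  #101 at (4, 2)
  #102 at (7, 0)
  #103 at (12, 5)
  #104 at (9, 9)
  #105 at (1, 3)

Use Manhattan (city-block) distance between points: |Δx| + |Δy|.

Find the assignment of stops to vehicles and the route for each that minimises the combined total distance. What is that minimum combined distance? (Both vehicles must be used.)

Try each way of splitting the stops between the two vehicles (each non-empty) and, for each split, find the best tour for each vehicle:
  {#101} + {#102, #103, #104, #105}: 6 + 40 = 46
  {#102} + {#101, #103, #104, #105}: 8 + 36 = 44
  {#101, #102} + {#103, #104, #105}: 12 + 34 = 46
  {#103} + {#101, #102, #104, #105}: 16 + 34 = 50
  {#101, #103} + {#102, #104, #105}: 22 + 34 = 56
  {#102, #103} + {#101, #104, #105}: 22 + 30 = 52
  … (15 splits in total)
  {#103, #104} + {#101, #102, #105}: 24 + 18 = 42  ← best
Best: vehicle 1 Base → #103 → #104 → Base = 24; vehicle 2 Base → #102 → #101 → #105 → Base = 18; combined 42.

Minimum combined distance: 42.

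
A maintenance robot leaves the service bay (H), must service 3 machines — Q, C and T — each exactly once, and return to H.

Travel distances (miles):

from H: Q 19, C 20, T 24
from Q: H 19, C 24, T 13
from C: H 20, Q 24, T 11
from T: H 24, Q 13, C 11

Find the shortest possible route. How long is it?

63 miles — the shortest possible round trip.

H-Q-C-T-H: 19+24+11+24 = 78
H-Q-T-C-H: 19+13+11+20 = 63
H-C-Q-T-H: 20+24+13+24 = 81
The minimum is 63.
One optimal route: H → Q → T → C → H (or its reverse).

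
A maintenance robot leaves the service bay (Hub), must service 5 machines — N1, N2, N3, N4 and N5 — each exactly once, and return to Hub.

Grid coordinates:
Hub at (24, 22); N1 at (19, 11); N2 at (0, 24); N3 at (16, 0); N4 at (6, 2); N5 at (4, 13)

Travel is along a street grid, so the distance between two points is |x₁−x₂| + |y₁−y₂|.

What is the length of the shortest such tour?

Minimum total distance: 96.

Hub→N1→N2→N3→N4→N5→Hub: 16+32+40+12+13+29 = 142
Hub→N1→N2→N3→N5→N4→Hub: 16+32+40+25+13+38 = 164
Hub→N1→N2→N4→N3→N5→Hub: 16+32+28+12+25+29 = 142
Hub→N1→N2→N4→N5→N3→Hub: 16+32+28+13+25+30 = 144
Hub→N1→N2→N5→N3→N4→Hub: 16+32+15+25+12+38 = 138
Hub→N1→N2→N5→N4→N3→Hub: 16+32+15+13+12+30 = 118
Hub→N1→N3→N2→N4→N5→Hub: 16+14+40+28+13+29 = 140
Hub→N1→N3→N2→N5→N4→Hub: 16+14+40+15+13+38 = 136
Hub→N1→N3→N4→N2→N5→Hub: 16+14+12+28+15+29 = 114
Hub→N1→N3→N4→N5→N2→Hub: 16+14+12+13+15+26 = 96
Hub→N1→N3→N5→N2→N4→Hub: 16+14+25+15+28+38 = 136
Hub→N1→N3→N5→N4→N2→Hub: 16+14+25+13+28+26 = 122
Hub→N1→N4→N2→N3→N5→Hub: 16+22+28+40+25+29 = 160
Hub→N1→N4→N2→N5→N3→Hub: 16+22+28+15+25+30 = 136
… (46 more)
The minimum is 96.
One optimal route: Hub → N1 → N3 → N4 → N5 → N2 → Hub (or its reverse).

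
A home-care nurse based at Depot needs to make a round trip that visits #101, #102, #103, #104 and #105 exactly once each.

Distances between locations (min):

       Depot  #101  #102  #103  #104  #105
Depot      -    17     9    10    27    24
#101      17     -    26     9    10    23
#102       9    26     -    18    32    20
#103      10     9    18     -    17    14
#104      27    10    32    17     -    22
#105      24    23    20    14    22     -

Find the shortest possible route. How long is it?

There are 60 distinct closed tours to check (reversals are equivalent).
Depot-#101-#102-#103-#104-#105-Depot: 17+26+18+17+22+24 = 124
Depot-#101-#102-#103-#105-#104-Depot: 17+26+18+14+22+27 = 124
Depot-#101-#102-#104-#103-#105-Depot: 17+26+32+17+14+24 = 130
Depot-#101-#102-#104-#105-#103-Depot: 17+26+32+22+14+10 = 121
Depot-#101-#102-#105-#103-#104-Depot: 17+26+20+14+17+27 = 121
Depot-#101-#102-#105-#104-#103-Depot: 17+26+20+22+17+10 = 112
Depot-#101-#103-#102-#104-#105-Depot: 17+9+18+32+22+24 = 122
Depot-#101-#103-#102-#105-#104-Depot: 17+9+18+20+22+27 = 113
Depot-#101-#103-#104-#102-#105-Depot: 17+9+17+32+20+24 = 119
Depot-#101-#103-#104-#105-#102-Depot: 17+9+17+22+20+9 = 94
Depot-#101-#103-#105-#102-#104-Depot: 17+9+14+20+32+27 = 119
Depot-#101-#103-#105-#104-#102-Depot: 17+9+14+22+32+9 = 103
Depot-#101-#104-#102-#103-#105-Depot: 17+10+32+18+14+24 = 115
Depot-#101-#104-#102-#105-#103-Depot: 17+10+32+20+14+10 = 103
… (46 more)
Depot-#102-#105-#104-#101-#103-Depot: 9+20+22+10+9+10 = 80  ← best
The minimum is 80.
One optimal route: Depot → #102 → #105 → #104 → #101 → #103 → Depot (or its reverse).

Minimum total distance: 80 min.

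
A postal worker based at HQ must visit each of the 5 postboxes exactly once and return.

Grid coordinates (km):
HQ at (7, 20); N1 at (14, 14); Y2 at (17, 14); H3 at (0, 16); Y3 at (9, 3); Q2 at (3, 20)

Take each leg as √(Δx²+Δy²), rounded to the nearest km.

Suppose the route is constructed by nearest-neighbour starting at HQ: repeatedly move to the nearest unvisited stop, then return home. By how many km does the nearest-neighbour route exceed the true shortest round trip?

6 km longer than the optimal tour.

HQ: Q2=4, H3=8, N1=9, Y2=12, Y3=17 ⇒ Q2
Q2: H3=5, N1=13, Y2=15, Y3=18 ⇒ H3
H3: N1=14, Y3=16, Y2=17 ⇒ N1
N1: Y2=3, Y3=12 ⇒ Y2
Y2: Y3=14 ⇒ Y3
NN route HQ → Q2 → H3 → N1 → Y2 → Y3 → HQ costs 57.
Optimal: HQ → N1 → Y2 → Y3 → H3 → Q2 → HQ costs 51 (by enumerating all 60 distinct tours).
Excess = 57 − 51 = 6.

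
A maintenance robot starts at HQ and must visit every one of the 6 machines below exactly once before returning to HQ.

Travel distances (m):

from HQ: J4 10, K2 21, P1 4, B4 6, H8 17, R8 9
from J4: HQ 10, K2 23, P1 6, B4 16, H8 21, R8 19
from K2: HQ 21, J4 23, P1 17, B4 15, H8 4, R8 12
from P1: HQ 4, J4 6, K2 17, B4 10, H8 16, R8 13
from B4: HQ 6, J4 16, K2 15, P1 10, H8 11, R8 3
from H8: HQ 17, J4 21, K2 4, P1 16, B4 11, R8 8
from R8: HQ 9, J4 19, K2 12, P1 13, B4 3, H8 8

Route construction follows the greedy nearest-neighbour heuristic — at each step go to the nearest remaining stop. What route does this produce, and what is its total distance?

At HQ the remaining stops are P1 4, B4 6, R8 9, J4 10, H8 17, K2 21; go to P1.
At P1 the remaining stops are J4 6, B4 10, R8 13, H8 16, K2 17; go to J4.
At J4 the remaining stops are B4 16, R8 19, H8 21, K2 23; go to B4.
At B4 the remaining stops are R8 3, H8 11, K2 15; go to R8.
At R8 the remaining stops are H8 8, K2 12; go to H8.
At H8 the remaining stops are K2 4; go to K2.
Return K2→HQ: 21.
Total = 4 + 6 + 16 + 3 + 8 + 4 + 21 = 62.

Nearest-neighbour total = 62 m; route HQ → P1 → J4 → B4 → R8 → H8 → K2 → HQ.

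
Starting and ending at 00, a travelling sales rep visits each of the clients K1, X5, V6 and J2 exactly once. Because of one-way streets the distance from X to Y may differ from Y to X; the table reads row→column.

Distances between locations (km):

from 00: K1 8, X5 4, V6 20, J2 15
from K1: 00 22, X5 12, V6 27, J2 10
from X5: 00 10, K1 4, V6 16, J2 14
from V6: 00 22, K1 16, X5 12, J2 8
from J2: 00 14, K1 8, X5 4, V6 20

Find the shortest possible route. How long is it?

00→K1→X5→V6→J2→00: 8+12+16+8+14 = 58
00→K1→X5→J2→V6→00: 8+12+14+20+22 = 76
00→K1→V6→X5→J2→00: 8+27+12+14+14 = 75
00→K1→V6→J2→X5→00: 8+27+8+4+10 = 57
00→K1→J2→X5→V6→00: 8+10+4+16+22 = 60
00→K1→J2→V6→X5→00: 8+10+20+12+10 = 60
00→X5→K1→V6→J2→00: 4+4+27+8+14 = 57
00→X5→K1→J2→V6→00: 4+4+10+20+22 = 60
00→X5→V6→K1→J2→00: 4+16+16+10+14 = 60
00→X5→V6→J2→K1→00: 4+16+8+8+22 = 58
00→X5→J2→K1→V6→00: 4+14+8+27+22 = 75
00→X5→J2→V6→K1→00: 4+14+20+16+22 = 76
00→V6→K1→X5→J2→00: 20+16+12+14+14 = 76
00→V6→K1→J2→X5→00: 20+16+10+4+10 = 60
… (10 more)
The minimum is 57.
One optimal route: 00 → K1 → V6 → J2 → X5 → 00.

Shortest round trip = 57 km.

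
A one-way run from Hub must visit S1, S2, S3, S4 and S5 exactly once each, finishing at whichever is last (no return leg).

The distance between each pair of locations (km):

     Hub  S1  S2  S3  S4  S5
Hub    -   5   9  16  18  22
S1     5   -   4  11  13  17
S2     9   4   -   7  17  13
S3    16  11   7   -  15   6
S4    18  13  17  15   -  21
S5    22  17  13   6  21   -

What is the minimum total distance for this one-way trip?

There are 5! = 120 possible orderings.
Hub → S1 → S2 → S3 → S4 → S5: 5+4+7+15+21 = 52
Hub → S1 → S2 → S3 → S5 → S4: 5+4+7+6+21 = 43
Hub → S1 → S2 → S4 → S3 → S5: 5+4+17+15+6 = 47
Hub → S1 → S2 → S4 → S5 → S3: 5+4+17+21+6 = 53
Hub → S1 → S2 → S5 → S3 → S4: 5+4+13+6+15 = 43
Hub → S1 → S2 → S5 → S4 → S3: 5+4+13+21+15 = 58
Hub → S1 → S3 → S2 → S4 → S5: 5+11+7+17+21 = 61
Hub → S1 → S3 → S2 → S5 → S4: 5+11+7+13+21 = 57
Hub → S1 → S3 → S4 → S2 → S5: 5+11+15+17+13 = 61
Hub → S1 → S3 → S4 → S5 → S2: 5+11+15+21+13 = 65
Hub → S1 → S3 → S5 → S2 → S4: 5+11+6+13+17 = 52
Hub → S1 → S3 → S5 → S4 → S2: 5+11+6+21+17 = 60
Hub → S1 → S4 → S2 → S3 → S5: 5+13+17+7+6 = 48
Hub → S1 → S4 → S2 → S5 → S3: 5+13+17+13+6 = 54
… (106 more)
The minimum is 43.
One shortest path: Hub → S1 → S2 → S3 → S5 → S4.

Minimum one-way distance = 43 km.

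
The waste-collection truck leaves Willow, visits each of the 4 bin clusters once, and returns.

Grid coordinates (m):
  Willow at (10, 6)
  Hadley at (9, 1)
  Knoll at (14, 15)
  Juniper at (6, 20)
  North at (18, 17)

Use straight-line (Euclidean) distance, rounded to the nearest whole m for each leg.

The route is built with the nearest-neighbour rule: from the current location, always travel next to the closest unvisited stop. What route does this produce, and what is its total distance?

Nearest-neighbour total = 51 m; route Willow → Hadley → Knoll → North → Juniper → Willow.

Willow → [Hadley:5 / Knoll:10 / North:14 / Juniper:15] → Hadley (5)
Hadley → [Knoll:15 / North:18 / Juniper:19] → Knoll (15)
Knoll → [North:4 / Juniper:9] → North (4)
North → [Juniper:12] → Juniper (12)
Return Juniper→Willow: 15.
Total = 5 + 15 + 4 + 12 + 15 = 51.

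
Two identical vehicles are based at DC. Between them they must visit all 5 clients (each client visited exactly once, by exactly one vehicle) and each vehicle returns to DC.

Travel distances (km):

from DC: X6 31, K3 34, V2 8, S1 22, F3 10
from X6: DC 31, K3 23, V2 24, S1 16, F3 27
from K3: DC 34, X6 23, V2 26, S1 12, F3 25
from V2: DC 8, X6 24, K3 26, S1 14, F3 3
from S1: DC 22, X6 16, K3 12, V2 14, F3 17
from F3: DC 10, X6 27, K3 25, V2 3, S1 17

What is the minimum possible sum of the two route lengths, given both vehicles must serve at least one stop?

108 km — the smallest possible combined total.

Try each way of splitting the stops between the two vehicles (each non-empty) and, for each split, find the best tour for each vehicle:
  {X6} + {K3, V2, S1, F3}: 62 + 69 = 131
  {K3} + {X6, V2, S1, F3}: 68 + 74 = 142
  {X6, K3} + {V2, S1, F3}: 88 + 49 = 137
  {V2} + {X6, K3, S1, F3}: 16 + 93 = 109
  {X6, V2} + {K3, S1, F3}: 63 + 69 = 132
  {K3, V2} + {X6, S1, F3}: 68 + 74 = 142
  … (15 splits in total)
  {X6, K3, V2, S1} + {F3}: 88 + 20 = 108  ← best
Best: vehicle 1 DC → X6 → K3 → S1 → V2 → DC = 88; vehicle 2 DC → F3 → DC = 20; combined 108.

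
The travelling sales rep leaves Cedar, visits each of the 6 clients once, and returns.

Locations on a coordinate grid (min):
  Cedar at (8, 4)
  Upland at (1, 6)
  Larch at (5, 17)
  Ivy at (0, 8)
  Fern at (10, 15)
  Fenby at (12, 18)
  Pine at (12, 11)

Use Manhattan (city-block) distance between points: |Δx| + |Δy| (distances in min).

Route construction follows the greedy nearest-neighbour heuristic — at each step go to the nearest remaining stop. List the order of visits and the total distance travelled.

From Cedar: distances to unvisited — Upland=9, Pine=11, Ivy=12, Fern=13, Larch=16, Fenby=18. Nearest is Upland (9).
From Upland: distances to unvisited — Ivy=3, Larch=15, Pine=16, Fern=18, Fenby=23. Nearest is Ivy (3).
From Ivy: distances to unvisited — Larch=14, Pine=15, Fern=17, Fenby=22. Nearest is Larch (14).
From Larch: distances to unvisited — Fern=7, Fenby=8, Pine=13. Nearest is Fern (7).
From Fern: distances to unvisited — Fenby=5, Pine=6. Nearest is Fenby (5).
From Fenby: distances to unvisited — Pine=7. Nearest is Pine (7).
Return Pine→Cedar: 11.
Total = 9 + 3 + 14 + 7 + 5 + 7 + 11 = 56.

Nearest-neighbour total = 56 min; route Cedar → Upland → Ivy → Larch → Fern → Fenby → Pine → Cedar.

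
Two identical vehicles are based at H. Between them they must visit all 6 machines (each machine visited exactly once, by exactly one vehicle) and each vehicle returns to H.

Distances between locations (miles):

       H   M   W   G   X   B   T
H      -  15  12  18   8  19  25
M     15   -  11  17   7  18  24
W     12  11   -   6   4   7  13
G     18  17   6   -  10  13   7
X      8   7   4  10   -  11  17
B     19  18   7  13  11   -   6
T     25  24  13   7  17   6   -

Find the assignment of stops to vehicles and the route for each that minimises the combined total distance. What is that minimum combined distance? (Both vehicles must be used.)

Try each way of splitting the stops between the two vehicles (each non-empty) and, for each split, find the best tour for each vehicle:
  {M} + {W, G, X, B, T}: 30 + 50 = 80
  {W} + {M, G, X, B, T}: 24 + 64 = 88
  {M, W} + {G, X, B, T}: 38 + 50 = 88
  {G} + {M, W, X, B, T}: 36 + 64 = 100
  {M, G} + {W, X, B, T}: 50 + 50 = 100
  {W, G} + {M, X, B, T}: 36 + 64 = 100
  … (31 splits in total)
Best: vehicle 1 H → M → H = 30; vehicle 2 H → W → G → T → B → X → H = 50; combined 80.

Minimum combined distance: 80 miles.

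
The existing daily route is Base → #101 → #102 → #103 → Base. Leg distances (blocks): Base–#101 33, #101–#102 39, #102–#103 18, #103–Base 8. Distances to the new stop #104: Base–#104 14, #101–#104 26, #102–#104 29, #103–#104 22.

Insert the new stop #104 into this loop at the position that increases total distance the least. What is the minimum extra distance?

Insertion cost between consecutive stops i–j is d(i,#104) + d(#104,j) − d(i,j):
  between Base and #101: 14 + 26 − 33 = 7
  between #101 and #102: 26 + 29 − 39 = 16
  between #102 and #103: 29 + 22 − 18 = 33
  between #103 and Base: 22 + 14 − 8 = 28
Cheapest insertion is between Base and #101, adding 7.
New total = 98 + 7 = 105.

Minimum extra distance: 7 blocks, inserting #104 between Base and #101.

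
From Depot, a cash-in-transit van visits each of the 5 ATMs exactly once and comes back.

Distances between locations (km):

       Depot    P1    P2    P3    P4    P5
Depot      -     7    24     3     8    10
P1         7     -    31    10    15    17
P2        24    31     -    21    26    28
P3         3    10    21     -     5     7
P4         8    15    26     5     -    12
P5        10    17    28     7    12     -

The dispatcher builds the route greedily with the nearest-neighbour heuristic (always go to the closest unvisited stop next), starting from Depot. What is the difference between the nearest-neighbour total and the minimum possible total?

The nearest-neighbour route is 6 km longer than optimal.

Depot: P3=3, P1=7, P4=8, P5=10, P2=24 ⇒ P3
P3: P4=5, P5=7, P1=10, P2=21 ⇒ P4
P4: P5=12, P1=15, P2=26 ⇒ P5
P5: P1=17, P2=28 ⇒ P1
P1: P2=31 ⇒ P2
NN route Depot → P3 → P4 → P5 → P1 → P2 → Depot costs 92.
Optimal: Depot → P1 → P2 → P3 → P4 → P5 → Depot costs 86 (by enumerating all 60 distinct tours).
Excess = 92 − 86 = 6.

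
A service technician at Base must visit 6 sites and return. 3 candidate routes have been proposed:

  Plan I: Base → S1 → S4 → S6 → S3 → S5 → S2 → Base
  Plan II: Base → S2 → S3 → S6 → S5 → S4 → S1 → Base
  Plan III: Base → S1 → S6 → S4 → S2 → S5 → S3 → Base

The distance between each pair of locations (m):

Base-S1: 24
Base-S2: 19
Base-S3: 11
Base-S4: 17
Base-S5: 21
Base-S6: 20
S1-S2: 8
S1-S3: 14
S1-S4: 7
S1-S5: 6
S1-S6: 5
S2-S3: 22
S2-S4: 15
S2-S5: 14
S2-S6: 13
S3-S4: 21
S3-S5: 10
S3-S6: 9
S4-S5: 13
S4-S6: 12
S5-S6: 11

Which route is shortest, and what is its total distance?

Plan I: 24 + 7 + 12 + 9 + 10 + 14 + 19 = 95
Plan II: 19 + 22 + 9 + 11 + 13 + 7 + 24 = 105
Plan III: 24 + 5 + 12 + 15 + 14 + 10 + 11 = 91

Shortest is Plan III, total 91 m.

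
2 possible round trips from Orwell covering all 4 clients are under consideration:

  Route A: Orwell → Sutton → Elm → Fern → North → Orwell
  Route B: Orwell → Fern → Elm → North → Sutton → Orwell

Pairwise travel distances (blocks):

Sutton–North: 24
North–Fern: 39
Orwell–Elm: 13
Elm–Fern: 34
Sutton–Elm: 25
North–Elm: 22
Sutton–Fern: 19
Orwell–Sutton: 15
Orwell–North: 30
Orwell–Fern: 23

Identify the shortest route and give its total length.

Route A: 15 + 25 + 34 + 39 + 30 = 143
Route B: 23 + 34 + 22 + 24 + 15 = 118

Shortest is Route B, total 118 blocks.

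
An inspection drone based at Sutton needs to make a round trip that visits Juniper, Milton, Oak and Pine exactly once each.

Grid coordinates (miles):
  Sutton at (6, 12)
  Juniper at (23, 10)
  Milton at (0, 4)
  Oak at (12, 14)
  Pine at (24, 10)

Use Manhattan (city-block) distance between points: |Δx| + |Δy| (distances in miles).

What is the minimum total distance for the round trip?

Sutton→Juniper→Milton→Oak→Pine→Sutton: 19+29+22+16+20 = 106
Sutton→Juniper→Milton→Pine→Oak→Sutton: 19+29+30+16+8 = 102
Sutton→Juniper→Oak→Milton→Pine→Sutton: 19+15+22+30+20 = 106
Sutton→Juniper→Oak→Pine→Milton→Sutton: 19+15+16+30+14 = 94
Sutton→Juniper→Pine→Milton→Oak→Sutton: 19+1+30+22+8 = 80
Sutton→Juniper→Pine→Oak→Milton→Sutton: 19+1+16+22+14 = 72
Sutton→Milton→Juniper→Oak→Pine→Sutton: 14+29+15+16+20 = 94
Sutton→Milton→Juniper→Pine→Oak→Sutton: 14+29+1+16+8 = 68
Sutton→Milton→Oak→Juniper→Pine→Sutton: 14+22+15+1+20 = 72
Sutton→Milton→Pine→Juniper→Oak→Sutton: 14+30+1+15+8 = 68
Sutton→Oak→Juniper→Milton→Pine→Sutton: 8+15+29+30+20 = 102
Sutton→Oak→Milton→Juniper→Pine→Sutton: 8+22+29+1+20 = 80
The minimum is 68.
One optimal route: Sutton → Milton → Juniper → Pine → Oak → Sutton (or its reverse).

68 miles — the shortest possible round trip.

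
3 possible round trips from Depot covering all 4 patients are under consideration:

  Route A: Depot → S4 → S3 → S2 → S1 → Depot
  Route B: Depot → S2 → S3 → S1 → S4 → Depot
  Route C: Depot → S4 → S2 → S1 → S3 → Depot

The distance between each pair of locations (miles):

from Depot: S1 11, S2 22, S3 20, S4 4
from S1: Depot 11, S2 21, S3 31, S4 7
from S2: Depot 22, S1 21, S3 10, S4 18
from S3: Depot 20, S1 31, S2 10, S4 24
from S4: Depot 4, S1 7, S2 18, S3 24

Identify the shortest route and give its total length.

Route A: 4 + 24 + 10 + 21 + 11 = 70
Route B: 22 + 10 + 31 + 7 + 4 = 74
Route C: 4 + 18 + 21 + 31 + 20 = 94

70 miles — Route A is the shortest.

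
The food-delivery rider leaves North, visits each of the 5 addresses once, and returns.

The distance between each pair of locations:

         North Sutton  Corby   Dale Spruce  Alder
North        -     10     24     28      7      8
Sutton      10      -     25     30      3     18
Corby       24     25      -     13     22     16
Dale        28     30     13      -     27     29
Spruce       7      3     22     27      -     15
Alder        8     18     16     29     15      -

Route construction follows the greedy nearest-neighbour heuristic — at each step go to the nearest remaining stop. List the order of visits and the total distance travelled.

At North the remaining stops are Spruce 7, Alder 8, Sutton 10, Corby 24, Dale 28; go to Spruce.
At Spruce the remaining stops are Sutton 3, Alder 15, Corby 22, Dale 27; go to Sutton.
At Sutton the remaining stops are Alder 18, Corby 25, Dale 30; go to Alder.
At Alder the remaining stops are Corby 16, Dale 29; go to Corby.
At Corby the remaining stops are Dale 13; go to Dale.
Return Dale→North: 28.
Total = 7 + 3 + 18 + 16 + 13 + 28 = 85.

Nearest-neighbour total = 85; route North → Spruce → Sutton → Alder → Corby → Dale → North.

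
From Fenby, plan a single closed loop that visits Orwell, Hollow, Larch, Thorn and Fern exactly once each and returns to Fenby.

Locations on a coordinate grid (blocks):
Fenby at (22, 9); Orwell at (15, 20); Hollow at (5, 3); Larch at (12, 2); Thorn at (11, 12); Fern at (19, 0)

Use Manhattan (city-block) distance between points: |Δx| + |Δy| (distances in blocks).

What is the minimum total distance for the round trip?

74 blocks — the shortest possible round trip.

With 5 stops there are 5!/2 = 60 distinct round trips (a route and its reverse cost the same).
Fenby→Orwell→Hollow→Larch→Thorn→Fern→Fenby: 18+27+8+11+20+12 = 96
Fenby→Orwell→Hollow→Larch→Fern→Thorn→Fenby: 18+27+8+9+20+14 = 96
Fenby→Orwell→Hollow→Thorn→Larch→Fern→Fenby: 18+27+15+11+9+12 = 92
Fenby→Orwell→Hollow→Thorn→Fern→Larch→Fenby: 18+27+15+20+9+17 = 106
Fenby→Orwell→Hollow→Fern→Larch→Thorn→Fenby: 18+27+17+9+11+14 = 96
Fenby→Orwell→Hollow→Fern→Thorn→Larch→Fenby: 18+27+17+20+11+17 = 110
Fenby→Orwell→Larch→Hollow→Thorn→Fern→Fenby: 18+21+8+15+20+12 = 94
Fenby→Orwell→Larch→Hollow→Fern→Thorn→Fenby: 18+21+8+17+20+14 = 98
Fenby→Orwell→Larch→Thorn→Hollow→Fern→Fenby: 18+21+11+15+17+12 = 94
Fenby→Orwell→Larch→Thorn→Fern→Hollow→Fenby: 18+21+11+20+17+23 = 110
Fenby→Orwell→Larch→Fern→Hollow→Thorn→Fenby: 18+21+9+17+15+14 = 94
Fenby→Orwell→Larch→Fern→Thorn→Hollow→Fenby: 18+21+9+20+15+23 = 106
Fenby→Orwell→Thorn→Hollow→Larch→Fern→Fenby: 18+12+15+8+9+12 = 74
Fenby→Orwell→Thorn→Hollow→Fern→Larch→Fenby: 18+12+15+17+9+17 = 88
… (46 more)
The minimum is 74.
One optimal route: Fenby → Orwell → Thorn → Hollow → Larch → Fern → Fenby (or its reverse).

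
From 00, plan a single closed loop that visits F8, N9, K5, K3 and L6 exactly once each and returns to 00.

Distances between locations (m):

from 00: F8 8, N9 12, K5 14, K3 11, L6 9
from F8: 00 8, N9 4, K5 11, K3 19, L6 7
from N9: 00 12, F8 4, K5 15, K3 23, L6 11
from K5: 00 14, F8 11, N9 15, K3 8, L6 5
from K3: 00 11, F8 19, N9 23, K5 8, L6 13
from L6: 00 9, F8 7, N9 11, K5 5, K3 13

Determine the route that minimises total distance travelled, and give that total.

There are 60 distinct closed tours to check (reversals are equivalent).
00 → F8 → N9 → K5 → K3 → L6 → 00: 8+4+15+8+13+9 = 57
00 → F8 → N9 → K5 → L6 → K3 → 00: 8+4+15+5+13+11 = 56
00 → F8 → N9 → K3 → K5 → L6 → 00: 8+4+23+8+5+9 = 57
00 → F8 → N9 → K3 → L6 → K5 → 00: 8+4+23+13+5+14 = 67
00 → F8 → N9 → L6 → K5 → K3 → 00: 8+4+11+5+8+11 = 47
00 → F8 → N9 → L6 → K3 → K5 → 00: 8+4+11+13+8+14 = 58
00 → F8 → K5 → N9 → K3 → L6 → 00: 8+11+15+23+13+9 = 79
00 → F8 → K5 → N9 → L6 → K3 → 00: 8+11+15+11+13+11 = 69
00 → F8 → K5 → K3 → N9 → L6 → 00: 8+11+8+23+11+9 = 70
00 → F8 → K5 → K3 → L6 → N9 → 00: 8+11+8+13+11+12 = 63
00 → F8 → K5 → L6 → N9 → K3 → 00: 8+11+5+11+23+11 = 69
00 → F8 → K5 → L6 → K3 → N9 → 00: 8+11+5+13+23+12 = 72
00 → F8 → K3 → N9 → K5 → L6 → 00: 8+19+23+15+5+9 = 79
00 → F8 → K3 → N9 → L6 → K5 → 00: 8+19+23+11+5+14 = 80
… (46 more)
The minimum is 47.
One optimal route: 00 → F8 → N9 → L6 → K5 → K3 → 00 (or its reverse).

Shortest round trip = 47 m.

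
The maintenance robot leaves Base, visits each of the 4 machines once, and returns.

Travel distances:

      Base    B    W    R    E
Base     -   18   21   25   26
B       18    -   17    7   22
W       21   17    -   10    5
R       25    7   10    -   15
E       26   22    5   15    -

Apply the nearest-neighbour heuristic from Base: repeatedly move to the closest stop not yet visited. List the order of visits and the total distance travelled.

At Base the remaining stops are B 18, W 21, R 25, E 26; go to B.
At B the remaining stops are R 7, W 17, E 22; go to R.
At R the remaining stops are W 10, E 15; go to W.
At W the remaining stops are E 5; go to E.
Return E→Base: 26.
Total = 18 + 7 + 10 + 5 + 26 = 66.

66 along Base → B → R → W → E → Base.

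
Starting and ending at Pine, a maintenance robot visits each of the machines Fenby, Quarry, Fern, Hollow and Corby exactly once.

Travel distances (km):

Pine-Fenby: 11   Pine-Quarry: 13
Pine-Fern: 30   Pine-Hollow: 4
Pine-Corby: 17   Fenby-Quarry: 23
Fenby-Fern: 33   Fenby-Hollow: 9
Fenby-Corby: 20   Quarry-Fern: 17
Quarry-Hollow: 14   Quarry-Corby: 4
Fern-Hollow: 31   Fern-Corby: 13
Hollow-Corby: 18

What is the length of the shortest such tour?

With 5 stops there are 5!/2 = 60 distinct round trips (a route and its reverse cost the same).
Pine → Fenby → Quarry → Fern → Hollow → Corby → Pine: 11+23+17+31+18+17 = 117
Pine → Fenby → Quarry → Fern → Corby → Hollow → Pine: 11+23+17+13+18+4 = 86
Pine → Fenby → Quarry → Hollow → Fern → Corby → Pine: 11+23+14+31+13+17 = 109
Pine → Fenby → Quarry → Hollow → Corby → Fern → Pine: 11+23+14+18+13+30 = 109
Pine → Fenby → Quarry → Corby → Fern → Hollow → Pine: 11+23+4+13+31+4 = 86
Pine → Fenby → Quarry → Corby → Hollow → Fern → Pine: 11+23+4+18+31+30 = 117
Pine → Fenby → Fern → Quarry → Hollow → Corby → Pine: 11+33+17+14+18+17 = 110
Pine → Fenby → Fern → Quarry → Corby → Hollow → Pine: 11+33+17+4+18+4 = 87
Pine → Fenby → Fern → Hollow → Quarry → Corby → Pine: 11+33+31+14+4+17 = 110
Pine → Fenby → Fern → Hollow → Corby → Quarry → Pine: 11+33+31+18+4+13 = 110
Pine → Fenby → Fern → Corby → Quarry → Hollow → Pine: 11+33+13+4+14+4 = 79
Pine → Fenby → Fern → Corby → Hollow → Quarry → Pine: 11+33+13+18+14+13 = 102
Pine → Fenby → Hollow → Quarry → Fern → Corby → Pine: 11+9+14+17+13+17 = 81
Pine → Fenby → Hollow → Quarry → Corby → Fern → Pine: 11+9+14+4+13+30 = 81
… (46 more)
Pine → Quarry → Fern → Corby → Fenby → Hollow → Pine: 13+17+13+20+9+4 = 76  ← best
The minimum is 76.
One optimal route: Pine → Quarry → Fern → Corby → Fenby → Hollow → Pine (or its reverse).

76 km — the shortest possible round trip.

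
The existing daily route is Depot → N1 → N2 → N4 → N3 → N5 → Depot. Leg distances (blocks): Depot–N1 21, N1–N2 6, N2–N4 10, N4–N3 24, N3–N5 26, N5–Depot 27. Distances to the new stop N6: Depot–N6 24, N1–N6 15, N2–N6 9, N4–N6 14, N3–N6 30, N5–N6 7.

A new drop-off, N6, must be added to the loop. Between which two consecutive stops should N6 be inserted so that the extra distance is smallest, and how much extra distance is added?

Insertion cost between consecutive stops i–j is d(i,N6) + d(N6,j) − d(i,j):
  between Depot and N1: 24 + 15 − 21 = 18
  between N1 and N2: 15 + 9 − 6 = 18
  between N2 and N4: 9 + 14 − 10 = 13
  between N4 and N3: 14 + 30 − 24 = 20
  between N3 and N5: 30 + 7 − 26 = 11
  between N5 and Depot: 7 + 24 − 27 = 4
Cheapest insertion is between N5 and Depot, adding 4.
New total = 114 + 4 = 118.

Adding 4 blocks by placing N6 on the N5–Depot leg.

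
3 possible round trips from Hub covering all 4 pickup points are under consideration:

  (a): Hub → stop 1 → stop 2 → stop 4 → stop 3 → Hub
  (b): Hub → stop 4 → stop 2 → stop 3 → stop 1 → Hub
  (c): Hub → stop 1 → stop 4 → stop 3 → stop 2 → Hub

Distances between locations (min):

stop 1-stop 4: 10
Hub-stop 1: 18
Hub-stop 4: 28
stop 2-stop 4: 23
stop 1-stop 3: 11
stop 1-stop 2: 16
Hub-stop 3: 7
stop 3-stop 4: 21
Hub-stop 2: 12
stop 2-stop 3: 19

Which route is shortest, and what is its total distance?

(a): 18 + 16 + 23 + 21 + 7 = 85
(b): 28 + 23 + 19 + 11 + 18 = 99
(c): 18 + 10 + 21 + 19 + 12 = 80

Shortest is (c), total 80 min.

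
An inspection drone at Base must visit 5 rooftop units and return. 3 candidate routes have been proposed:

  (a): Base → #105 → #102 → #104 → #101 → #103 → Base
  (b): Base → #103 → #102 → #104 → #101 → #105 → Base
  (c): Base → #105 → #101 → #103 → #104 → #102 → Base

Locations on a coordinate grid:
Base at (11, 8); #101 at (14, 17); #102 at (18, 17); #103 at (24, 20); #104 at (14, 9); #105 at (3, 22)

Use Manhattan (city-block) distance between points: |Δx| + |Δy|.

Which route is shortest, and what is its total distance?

(a): 22 + 20 + 12 + 8 + 13 + 25 = 100
(b): 25 + 9 + 12 + 8 + 16 + 22 = 92
(c): 22 + 16 + 13 + 21 + 12 + 16 = 100

92 — (b) is the shortest.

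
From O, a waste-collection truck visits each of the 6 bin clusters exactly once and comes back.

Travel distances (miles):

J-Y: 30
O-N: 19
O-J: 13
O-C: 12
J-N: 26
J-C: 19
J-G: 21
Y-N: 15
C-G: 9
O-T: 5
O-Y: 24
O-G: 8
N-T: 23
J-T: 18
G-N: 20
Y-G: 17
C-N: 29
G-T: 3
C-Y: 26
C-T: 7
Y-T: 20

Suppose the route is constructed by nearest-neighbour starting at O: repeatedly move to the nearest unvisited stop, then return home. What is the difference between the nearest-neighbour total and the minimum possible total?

From O: T=5, G=8, C=12, J=13, N=19, Y=24 → choose T (5).
From T: G=3, C=7, J=18, Y=20, N=23 → choose G (3).
From G: C=9, Y=17, N=20, J=21 → choose C (9).
From C: J=19, Y=26, N=29 → choose J (19).
From J: N=26, Y=30 → choose N (26).
From N: Y=15 → choose Y (15).
NN route O → T → G → C → J → N → Y → O costs 101.
Optimal: O → J → N → Y → G → C → T → O costs 92 (by enumerating all 360 distinct tours).
Excess = 101 − 92 = 9.

9 miles longer than the optimal tour.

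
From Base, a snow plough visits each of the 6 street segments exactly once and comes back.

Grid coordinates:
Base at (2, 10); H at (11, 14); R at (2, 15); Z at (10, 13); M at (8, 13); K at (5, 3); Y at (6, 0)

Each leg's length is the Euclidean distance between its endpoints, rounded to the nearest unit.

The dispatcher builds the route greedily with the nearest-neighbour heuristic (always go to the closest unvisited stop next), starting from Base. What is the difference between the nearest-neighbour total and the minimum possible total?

Excess over optimum: 1.

From Base: R=5, M=7, K=8, Z=9, H=10, Y=11 → choose R (5).
From R: M=6, Z=8, H=9, K=12, Y=16 → choose M (6).
From M: Z=2, H=3, K=10, Y=13 → choose Z (2).
From Z: H=1, K=11, Y=14 → choose H (1).
From H: K=13, Y=15 → choose K (13).
From K: Y=3 → choose Y (3).
NN route Base → R → M → Z → H → K → Y → Base costs 41.
Optimal: Base → R → M → H → Z → K → Y → Base costs 40 (by enumerating all 360 distinct tours).
Excess = 41 − 40 = 1.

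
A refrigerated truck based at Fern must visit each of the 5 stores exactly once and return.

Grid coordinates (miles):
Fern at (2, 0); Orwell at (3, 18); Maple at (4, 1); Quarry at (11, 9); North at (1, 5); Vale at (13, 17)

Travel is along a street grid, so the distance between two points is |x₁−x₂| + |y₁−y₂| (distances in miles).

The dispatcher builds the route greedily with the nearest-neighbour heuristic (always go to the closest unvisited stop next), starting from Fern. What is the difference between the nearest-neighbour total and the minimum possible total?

Fern: Maple=3, North=6, Quarry=18, Orwell=19, Vale=28 ⇒ Maple
Maple: North=7, Quarry=15, Orwell=18, Vale=25 ⇒ North
North: Quarry=14, Orwell=15, Vale=24 ⇒ Quarry
Quarry: Vale=10, Orwell=17 ⇒ Vale
Vale: Orwell=11 ⇒ Orwell
NN route Fern → Maple → North → Quarry → Vale → Orwell → Fern costs 64.
Optimal: Fern → Maple → Quarry → Vale → Orwell → North → Fern costs 60 (by enumerating all 60 distinct tours).
Excess = 64 − 60 = 4.

4 miles longer than the optimal tour.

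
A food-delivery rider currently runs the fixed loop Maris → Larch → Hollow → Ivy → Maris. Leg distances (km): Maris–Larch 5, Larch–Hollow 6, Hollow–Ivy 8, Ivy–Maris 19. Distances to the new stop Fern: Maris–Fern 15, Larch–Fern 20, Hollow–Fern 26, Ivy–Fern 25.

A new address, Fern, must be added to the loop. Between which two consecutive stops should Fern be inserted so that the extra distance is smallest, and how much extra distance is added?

Minimum extra distance: 21 km, inserting Fern between Ivy and Maris.

Insertion cost between consecutive stops i–j is d(i,Fern) + d(Fern,j) − d(i,j):
  between Maris and Larch: 15 + 20 − 5 = 30
  between Larch and Hollow: 20 + 26 − 6 = 40
  between Hollow and Ivy: 26 + 25 − 8 = 43
  between Ivy and Maris: 25 + 15 − 19 = 21
Cheapest insertion is between Ivy and Maris, adding 21.
New total = 38 + 21 = 59.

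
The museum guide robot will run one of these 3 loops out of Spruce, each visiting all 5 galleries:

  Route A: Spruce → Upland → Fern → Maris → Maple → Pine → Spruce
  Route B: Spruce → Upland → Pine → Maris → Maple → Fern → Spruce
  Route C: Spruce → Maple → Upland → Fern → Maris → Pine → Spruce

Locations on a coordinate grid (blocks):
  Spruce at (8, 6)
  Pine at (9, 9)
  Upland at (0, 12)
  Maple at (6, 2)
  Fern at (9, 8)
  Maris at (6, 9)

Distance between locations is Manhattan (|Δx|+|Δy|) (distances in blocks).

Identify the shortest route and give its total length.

Route A: 14 + 13 + 4 + 7 + 10 + 4 = 52
Route B: 14 + 12 + 3 + 7 + 9 + 3 = 48
Route C: 6 + 16 + 13 + 4 + 3 + 4 = 46

Shortest is Route C, total 46 blocks.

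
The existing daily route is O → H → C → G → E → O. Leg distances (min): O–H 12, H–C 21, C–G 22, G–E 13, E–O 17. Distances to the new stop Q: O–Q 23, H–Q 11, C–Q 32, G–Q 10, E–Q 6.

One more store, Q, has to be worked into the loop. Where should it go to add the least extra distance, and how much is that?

+3 min — insert Q between G and E.

Insertion cost between consecutive stops i–j is d(i,Q) + d(Q,j) − d(i,j):
  between O and H: 23 + 11 − 12 = 22
  between H and C: 11 + 32 − 21 = 22
  between C and G: 32 + 10 − 22 = 20
  between G and E: 10 + 6 − 13 = 3
  between E and O: 6 + 23 − 17 = 12
Cheapest insertion is between G and E, adding 3.
New total = 85 + 3 = 88.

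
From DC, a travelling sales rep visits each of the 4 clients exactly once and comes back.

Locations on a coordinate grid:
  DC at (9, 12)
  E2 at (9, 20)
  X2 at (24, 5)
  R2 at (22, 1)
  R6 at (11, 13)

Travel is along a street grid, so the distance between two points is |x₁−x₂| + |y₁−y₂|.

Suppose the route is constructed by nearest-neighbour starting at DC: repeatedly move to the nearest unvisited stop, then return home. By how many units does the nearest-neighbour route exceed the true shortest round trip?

4 longer than the optimal tour.

From DC: R6=3, E2=8, X2=22, R2=24 → choose R6 (3).
From R6: E2=9, X2=21, R2=23 → choose E2 (9).
From E2: X2=30, R2=32 → choose X2 (30).
From X2: R2=6 → choose R2 (6).
NN route DC → R6 → E2 → X2 → R2 → DC costs 72.
Optimal: DC → E2 → R6 → X2 → R2 → DC costs 68 (by enumerating all 12 distinct tours).
Excess = 72 − 68 = 4.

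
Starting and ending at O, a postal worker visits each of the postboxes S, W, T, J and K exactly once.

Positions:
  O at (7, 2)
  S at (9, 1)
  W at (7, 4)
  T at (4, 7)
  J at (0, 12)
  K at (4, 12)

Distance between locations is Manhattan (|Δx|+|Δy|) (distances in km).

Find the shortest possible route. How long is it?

Shortest round trip = 40 km.

There are 60 distinct closed tours to check (reversals are equivalent).
O → S → W → T → J → K → O: 3+5+6+9+4+13 = 40
O → S → W → T → K → J → O: 3+5+6+5+4+17 = 40
O → S → W → J → T → K → O: 3+5+15+9+5+13 = 50
O → S → W → J → K → T → O: 3+5+15+4+5+8 = 40
O → S → W → K → T → J → O: 3+5+11+5+9+17 = 50
O → S → W → K → J → T → O: 3+5+11+4+9+8 = 40
O → S → T → W → J → K → O: 3+11+6+15+4+13 = 52
O → S → T → W → K → J → O: 3+11+6+11+4+17 = 52
O → S → T → J → W → K → O: 3+11+9+15+11+13 = 62
O → S → T → J → K → W → O: 3+11+9+4+11+2 = 40
O → S → T → K → W → J → O: 3+11+5+11+15+17 = 62
O → S → T → K → J → W → O: 3+11+5+4+15+2 = 40
O → S → J → W → T → K → O: 3+20+15+6+5+13 = 62
O → S → J → W → K → T → O: 3+20+15+11+5+8 = 62
… (46 more)
The minimum is 40.
One optimal route: O → S → W → T → J → K → O (or its reverse).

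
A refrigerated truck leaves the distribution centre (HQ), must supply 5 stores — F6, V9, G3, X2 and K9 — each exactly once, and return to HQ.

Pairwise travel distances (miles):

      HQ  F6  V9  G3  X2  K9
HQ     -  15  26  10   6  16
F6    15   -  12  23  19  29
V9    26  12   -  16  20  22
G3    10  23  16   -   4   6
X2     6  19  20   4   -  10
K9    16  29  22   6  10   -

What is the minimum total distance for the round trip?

65 miles — the shortest possible round trip.

There are 60 distinct closed tours to check (reversals are equivalent).
HQ→F6→V9→G3→X2→K9→HQ: 15+12+16+4+10+16 = 73
HQ→F6→V9→G3→K9→X2→HQ: 15+12+16+6+10+6 = 65
HQ→F6→V9→X2→G3→K9→HQ: 15+12+20+4+6+16 = 73
HQ→F6→V9→X2→K9→G3→HQ: 15+12+20+10+6+10 = 73
HQ→F6→V9→K9→G3→X2→HQ: 15+12+22+6+4+6 = 65
HQ→F6→V9→K9→X2→G3→HQ: 15+12+22+10+4+10 = 73
HQ→F6→G3→V9→X2→K9→HQ: 15+23+16+20+10+16 = 100
HQ→F6→G3→V9→K9→X2→HQ: 15+23+16+22+10+6 = 92
HQ→F6→G3→X2→V9→K9→HQ: 15+23+4+20+22+16 = 100
HQ→F6→G3→X2→K9→V9→HQ: 15+23+4+10+22+26 = 100
HQ→F6→G3→K9→V9→X2→HQ: 15+23+6+22+20+6 = 92
HQ→F6→G3→K9→X2→V9→HQ: 15+23+6+10+20+26 = 100
HQ→F6→X2→V9→G3→K9→HQ: 15+19+20+16+6+16 = 92
HQ→F6→X2→V9→K9→G3→HQ: 15+19+20+22+6+10 = 92
… (46 more)
The minimum is 65.
One optimal route: HQ → F6 → V9 → G3 → K9 → X2 → HQ (or its reverse).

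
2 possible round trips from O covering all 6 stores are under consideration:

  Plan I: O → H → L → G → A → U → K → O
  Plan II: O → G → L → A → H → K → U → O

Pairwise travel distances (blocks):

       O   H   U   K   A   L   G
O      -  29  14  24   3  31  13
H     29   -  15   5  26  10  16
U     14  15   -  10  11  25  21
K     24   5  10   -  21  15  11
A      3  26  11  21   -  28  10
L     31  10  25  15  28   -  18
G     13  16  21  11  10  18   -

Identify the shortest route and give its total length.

Shortest is Plan I, total 112 blocks.

Plan I: 29 + 10 + 18 + 10 + 11 + 10 + 24 = 112
Plan II: 13 + 18 + 28 + 26 + 5 + 10 + 14 = 114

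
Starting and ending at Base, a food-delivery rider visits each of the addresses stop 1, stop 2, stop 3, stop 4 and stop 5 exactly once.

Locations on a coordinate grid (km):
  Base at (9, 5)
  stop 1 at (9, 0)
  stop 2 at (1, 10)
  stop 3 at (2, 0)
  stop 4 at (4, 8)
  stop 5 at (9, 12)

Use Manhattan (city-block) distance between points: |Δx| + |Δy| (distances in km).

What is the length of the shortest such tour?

Minimum total distance: 44 km.

There are 60 distinct closed tours to check (reversals are equivalent).
Base→stop 1→stop 2→stop 3→stop 4→stop 5→Base: 5+18+11+10+9+7 = 60
Base→stop 1→stop 2→stop 3→stop 5→stop 4→Base: 5+18+11+19+9+8 = 70
Base→stop 1→stop 2→stop 4→stop 3→stop 5→Base: 5+18+5+10+19+7 = 64
Base→stop 1→stop 2→stop 4→stop 5→stop 3→Base: 5+18+5+9+19+12 = 68
Base→stop 1→stop 2→stop 5→stop 3→stop 4→Base: 5+18+10+19+10+8 = 70
Base→stop 1→stop 2→stop 5→stop 4→stop 3→Base: 5+18+10+9+10+12 = 64
Base→stop 1→stop 3→stop 2→stop 4→stop 5→Base: 5+7+11+5+9+7 = 44
Base→stop 1→stop 3→stop 2→stop 5→stop 4→Base: 5+7+11+10+9+8 = 50
Base→stop 1→stop 3→stop 4→stop 2→stop 5→Base: 5+7+10+5+10+7 = 44
Base→stop 1→stop 3→stop 4→stop 5→stop 2→Base: 5+7+10+9+10+13 = 54
Base→stop 1→stop 3→stop 5→stop 2→stop 4→Base: 5+7+19+10+5+8 = 54
Base→stop 1→stop 3→stop 5→stop 4→stop 2→Base: 5+7+19+9+5+13 = 58
Base→stop 1→stop 4→stop 2→stop 3→stop 5→Base: 5+13+5+11+19+7 = 60
Base→stop 1→stop 4→stop 2→stop 5→stop 3→Base: 5+13+5+10+19+12 = 64
… (46 more)
The minimum is 44.
One optimal route: Base → stop 1 → stop 3 → stop 2 → stop 4 → stop 5 → Base (or its reverse).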